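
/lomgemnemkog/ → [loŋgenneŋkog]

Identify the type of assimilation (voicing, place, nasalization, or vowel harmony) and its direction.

place assimilation, regressive

/m/→[ŋ] /m/→[n] /m/→[ŋ].
Each target copies a feature from the following segment, so the direction is regressive.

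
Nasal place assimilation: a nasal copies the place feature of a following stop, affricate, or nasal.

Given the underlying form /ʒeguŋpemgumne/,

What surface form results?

/ŋ/ before /p/ (labial) → [m]
/m/ before /g/ (velar) → [ŋ]
/m/ before /n/ (alveolar) → [n]

[ʒegumpeŋgunne]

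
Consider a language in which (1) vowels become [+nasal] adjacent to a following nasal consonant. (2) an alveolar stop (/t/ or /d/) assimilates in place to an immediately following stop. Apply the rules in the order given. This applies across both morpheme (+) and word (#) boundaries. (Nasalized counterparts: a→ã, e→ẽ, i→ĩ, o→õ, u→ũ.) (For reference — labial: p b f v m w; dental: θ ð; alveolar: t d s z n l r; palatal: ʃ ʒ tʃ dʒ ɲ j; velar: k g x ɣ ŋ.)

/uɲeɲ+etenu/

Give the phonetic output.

[ũɲẽɲ+etẽnu]

Rule 1: /u/ before nasal /ɲ/ → [ũ]
Rule 1: /e/ before nasal /ɲ/ → [ẽ]
Rule 1: /e/ before nasal /n/ → [ẽ]
After rule 1: ũɲẽɲ+etẽnu
Rule 2: no segment meets the rule's conditions; no change.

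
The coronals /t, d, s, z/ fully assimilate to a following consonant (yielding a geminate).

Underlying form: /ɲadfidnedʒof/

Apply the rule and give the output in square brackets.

/d/ before /f/ → [f] (total assimilation)
/d/ before /n/ → [n] (total assimilation)

[ɲaffinnedʒof]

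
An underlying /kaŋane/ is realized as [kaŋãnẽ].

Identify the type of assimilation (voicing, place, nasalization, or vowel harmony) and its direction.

nasalization, progressive

/a/→[ã] /e/→[ẽ].
Each target copies a feature from the preceding segment, so the direction is progressive.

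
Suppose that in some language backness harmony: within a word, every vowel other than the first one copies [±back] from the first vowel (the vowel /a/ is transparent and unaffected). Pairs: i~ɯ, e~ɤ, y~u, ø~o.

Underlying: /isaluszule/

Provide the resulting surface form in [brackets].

/u/ harmonizes with /i/ ([-back]) → [y]
/u/ harmonizes with /i/ ([-back]) → [y]

[isalyszyle]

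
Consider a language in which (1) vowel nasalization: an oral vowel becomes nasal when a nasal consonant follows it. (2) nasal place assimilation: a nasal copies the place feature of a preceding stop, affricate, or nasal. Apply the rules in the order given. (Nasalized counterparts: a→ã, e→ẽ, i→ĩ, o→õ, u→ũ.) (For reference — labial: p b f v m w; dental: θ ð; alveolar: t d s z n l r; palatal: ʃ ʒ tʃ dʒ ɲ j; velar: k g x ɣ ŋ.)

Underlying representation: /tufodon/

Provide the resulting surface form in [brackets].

[tufodõn]

Rule 1: /o/ before nasal /n/ → [õ]
After rule 1: tufodõn
Rule 2: no segment meets the rule's conditions; no change.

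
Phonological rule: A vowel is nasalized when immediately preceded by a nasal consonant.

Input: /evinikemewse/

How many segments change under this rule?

2

/i/ after nasal /n/ → [ĩ]
/e/ after nasal /m/ → [ẽ]
2 segments change.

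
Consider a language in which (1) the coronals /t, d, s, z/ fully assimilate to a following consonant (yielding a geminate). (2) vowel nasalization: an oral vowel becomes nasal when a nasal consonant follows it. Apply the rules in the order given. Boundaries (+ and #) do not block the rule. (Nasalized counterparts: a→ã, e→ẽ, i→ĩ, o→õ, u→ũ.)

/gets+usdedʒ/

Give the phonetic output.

[gess+uddedʒ]

Rule 1: /t/ before /s/ → [s] (total assimilation)
Rule 1: /s/ before /d/ → [d] (total assimilation)
After rule 1: gess+uddedʒ
Rule 2: no segment meets the rule's conditions; no change.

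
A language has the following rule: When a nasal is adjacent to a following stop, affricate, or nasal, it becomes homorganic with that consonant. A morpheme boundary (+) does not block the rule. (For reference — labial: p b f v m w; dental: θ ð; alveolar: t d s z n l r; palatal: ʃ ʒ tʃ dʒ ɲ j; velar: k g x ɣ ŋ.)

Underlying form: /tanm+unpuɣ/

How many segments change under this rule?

2

/n/ before /m/ (labial) → [m]
/n/ before /p/ (labial) → [m]
2 segments change.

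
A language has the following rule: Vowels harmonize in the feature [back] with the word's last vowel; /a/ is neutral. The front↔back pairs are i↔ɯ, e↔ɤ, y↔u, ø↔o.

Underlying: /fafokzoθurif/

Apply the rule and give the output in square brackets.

[faføkzøθyrif]

/o/ harmonizes with /i/ ([-back]) → [ø]
/o/ harmonizes with /i/ ([-back]) → [ø]
/u/ harmonizes with /i/ ([-back]) → [y]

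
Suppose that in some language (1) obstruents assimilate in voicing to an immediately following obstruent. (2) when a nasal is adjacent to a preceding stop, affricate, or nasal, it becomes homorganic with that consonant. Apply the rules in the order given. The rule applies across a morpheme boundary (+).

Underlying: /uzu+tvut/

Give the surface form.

[uzu+dvut]

Rule 1: /t/ before /v/ (voiced) → [d]
After rule 1: uzu+dvut
Rule 2: no segment meets the rule's conditions; no change.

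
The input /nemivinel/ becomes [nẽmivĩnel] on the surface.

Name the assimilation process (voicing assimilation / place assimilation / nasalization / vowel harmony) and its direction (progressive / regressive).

nasalization, regressive

/e/→[ẽ] /i/→[ĩ].
Each target copies a feature from the following segment, so the direction is regressive.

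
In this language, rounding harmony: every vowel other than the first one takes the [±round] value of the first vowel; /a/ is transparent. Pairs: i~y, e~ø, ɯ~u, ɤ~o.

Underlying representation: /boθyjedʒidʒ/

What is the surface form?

[boθyjødʒydʒ]

/e/ harmonizes with /o/ ([+round]) → [ø]
/i/ harmonizes with /o/ ([+round]) → [y]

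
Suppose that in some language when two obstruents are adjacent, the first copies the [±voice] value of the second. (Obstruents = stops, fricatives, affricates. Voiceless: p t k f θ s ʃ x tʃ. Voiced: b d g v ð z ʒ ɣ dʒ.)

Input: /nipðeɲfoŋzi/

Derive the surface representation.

/p/ before /ð/ (voiced) → [b]

[nibðeɲfoŋzi]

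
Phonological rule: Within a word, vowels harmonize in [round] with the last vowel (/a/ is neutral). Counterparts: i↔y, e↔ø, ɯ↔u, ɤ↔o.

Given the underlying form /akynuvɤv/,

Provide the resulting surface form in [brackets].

[akinɯvɤv]

/y/ harmonizes with /ɤ/ ([-round]) → [i]
/u/ harmonizes with /ɤ/ ([-round]) → [ɯ]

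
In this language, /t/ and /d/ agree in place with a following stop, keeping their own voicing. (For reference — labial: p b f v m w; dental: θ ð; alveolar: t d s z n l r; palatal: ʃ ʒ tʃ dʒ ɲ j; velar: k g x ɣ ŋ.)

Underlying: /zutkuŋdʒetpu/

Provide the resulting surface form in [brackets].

[zukkuŋdʒeppu]

/t/ before /k/ (velar) → [k]
/t/ before /p/ (labial) → [p]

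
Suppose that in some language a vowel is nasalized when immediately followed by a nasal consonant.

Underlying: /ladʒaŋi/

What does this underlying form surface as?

[ladʒãŋi]

/a/ before nasal /ŋ/ → [ã]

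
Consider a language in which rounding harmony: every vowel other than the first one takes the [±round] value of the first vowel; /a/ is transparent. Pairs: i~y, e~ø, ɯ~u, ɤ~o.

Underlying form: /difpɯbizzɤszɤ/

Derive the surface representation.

no segment meets the rule's conditions; no change.

[difpɯbizzɤszɤ]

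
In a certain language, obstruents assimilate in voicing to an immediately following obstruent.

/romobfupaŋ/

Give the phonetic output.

/b/ before /f/ (voiceless) → [p]

[romopfupaŋ]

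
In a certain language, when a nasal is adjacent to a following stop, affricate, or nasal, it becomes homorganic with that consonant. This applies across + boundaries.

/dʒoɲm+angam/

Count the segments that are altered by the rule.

2

/ɲ/ before /m/ (labial) → [m]
/n/ before /g/ (velar) → [ŋ]
2 segments change.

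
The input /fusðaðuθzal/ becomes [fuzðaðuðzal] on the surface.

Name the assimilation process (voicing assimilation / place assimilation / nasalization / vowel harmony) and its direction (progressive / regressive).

/s/→[z] /θ/→[ð].
Each target copies a feature from the following segment, so the direction is regressive.

voicing assimilation, regressive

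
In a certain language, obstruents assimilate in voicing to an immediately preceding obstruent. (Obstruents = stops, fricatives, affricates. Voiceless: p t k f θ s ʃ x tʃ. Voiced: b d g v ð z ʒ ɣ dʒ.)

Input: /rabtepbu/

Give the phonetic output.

/t/ after /b/ (voiced) → [d]
/b/ after /p/ (voiceless) → [p]

[rabdeppu]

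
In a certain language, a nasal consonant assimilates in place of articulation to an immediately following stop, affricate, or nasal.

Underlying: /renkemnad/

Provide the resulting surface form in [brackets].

/n/ before /k/ (velar) → [ŋ]
/m/ before /n/ (alveolar) → [n]

[reŋkennad]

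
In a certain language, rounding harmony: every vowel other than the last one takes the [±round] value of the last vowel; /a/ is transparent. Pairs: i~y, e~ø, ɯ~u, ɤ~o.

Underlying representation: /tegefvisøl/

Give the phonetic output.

/e/ harmonizes with /ø/ ([+round]) → [ø]
/e/ harmonizes with /ø/ ([+round]) → [ø]
/i/ harmonizes with /ø/ ([+round]) → [y]

[tøgøfvysøl]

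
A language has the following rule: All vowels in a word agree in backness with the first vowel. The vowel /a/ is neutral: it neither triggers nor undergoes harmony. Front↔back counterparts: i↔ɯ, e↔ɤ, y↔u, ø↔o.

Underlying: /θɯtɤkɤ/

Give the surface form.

no segment meets the rule's conditions; no change.

[θɯtɤkɤ]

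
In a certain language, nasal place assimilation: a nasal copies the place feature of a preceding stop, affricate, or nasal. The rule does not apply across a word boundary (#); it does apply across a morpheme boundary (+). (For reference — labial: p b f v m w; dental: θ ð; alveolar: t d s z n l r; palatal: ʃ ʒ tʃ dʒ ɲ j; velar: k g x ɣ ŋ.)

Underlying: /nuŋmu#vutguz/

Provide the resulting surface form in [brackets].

[nuŋŋu#vutguz]

/m/ after /ŋ/ (velar) → [ŋ]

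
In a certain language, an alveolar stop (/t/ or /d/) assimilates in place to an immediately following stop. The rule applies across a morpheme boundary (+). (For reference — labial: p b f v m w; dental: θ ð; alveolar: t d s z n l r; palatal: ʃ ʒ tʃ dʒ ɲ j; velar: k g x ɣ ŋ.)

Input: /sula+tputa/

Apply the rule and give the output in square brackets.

/t/ before /p/ (labial) → [p]

[sula+pputa]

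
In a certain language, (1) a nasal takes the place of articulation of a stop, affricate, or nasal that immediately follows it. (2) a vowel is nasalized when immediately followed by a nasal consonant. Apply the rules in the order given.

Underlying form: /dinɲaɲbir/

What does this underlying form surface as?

[dĩɲɲãmbir]

Rule 1: /n/ before /ɲ/ (palatal) → [ɲ]
Rule 1: /ɲ/ before /b/ (labial) → [m]
After rule 1: diɲɲambir
Rule 2: /i/ before nasal /ɲ/ → [ĩ]
Rule 2: /a/ before nasal /m/ → [ã]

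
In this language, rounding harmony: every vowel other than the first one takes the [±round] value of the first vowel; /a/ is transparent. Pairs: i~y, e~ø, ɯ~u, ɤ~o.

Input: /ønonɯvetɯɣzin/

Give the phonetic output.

[ønonuvøtuɣzyn]

/ɯ/ harmonizes with /ø/ ([+round]) → [u]
/e/ harmonizes with /ø/ ([+round]) → [ø]
/ɯ/ harmonizes with /ø/ ([+round]) → [u]
/i/ harmonizes with /ø/ ([+round]) → [y]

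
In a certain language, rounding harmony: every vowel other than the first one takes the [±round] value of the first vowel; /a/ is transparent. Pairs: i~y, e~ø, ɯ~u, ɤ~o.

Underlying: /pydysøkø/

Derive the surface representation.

no segment meets the rule's conditions; no change.

[pydysøkø]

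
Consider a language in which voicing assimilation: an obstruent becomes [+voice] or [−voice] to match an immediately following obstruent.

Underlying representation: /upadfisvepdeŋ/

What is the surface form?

/d/ before /f/ (voiceless) → [t]
/s/ before /v/ (voiced) → [z]
/p/ before /d/ (voiced) → [b]

[upatfizvebdeŋ]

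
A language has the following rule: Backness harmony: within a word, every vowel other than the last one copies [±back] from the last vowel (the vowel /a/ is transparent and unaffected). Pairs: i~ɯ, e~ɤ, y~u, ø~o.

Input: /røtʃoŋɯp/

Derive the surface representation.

/ø/ harmonizes with /ɯ/ ([+back]) → [o]

[rotʃoŋɯp]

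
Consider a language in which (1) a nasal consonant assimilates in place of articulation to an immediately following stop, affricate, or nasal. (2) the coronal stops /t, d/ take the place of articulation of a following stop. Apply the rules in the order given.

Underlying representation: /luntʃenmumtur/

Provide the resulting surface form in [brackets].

Rule 1: /n/ before /tʃ/ (palatal) → [ɲ]
Rule 1: /n/ before /m/ (labial) → [m]
Rule 1: /m/ before /t/ (alveolar) → [n]
After rule 1: luɲtʃemmuntur
Rule 2: no segment meets the rule's conditions; no change.

[luɲtʃemmuntur]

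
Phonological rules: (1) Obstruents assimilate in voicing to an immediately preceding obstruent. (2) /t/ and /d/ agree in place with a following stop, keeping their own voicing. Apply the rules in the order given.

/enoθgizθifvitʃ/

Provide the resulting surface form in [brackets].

Rule 1: /g/ after /θ/ (voiceless) → [k]
Rule 1: /θ/ after /z/ (voiced) → [ð]
Rule 1: /v/ after /f/ (voiceless) → [f]
After rule 1: enoθkizðiffitʃ
Rule 2: no segment meets the rule's conditions; no change.

[enoθkizðiffitʃ]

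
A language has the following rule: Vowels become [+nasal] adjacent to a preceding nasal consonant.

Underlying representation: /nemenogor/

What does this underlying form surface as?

/e/ after nasal /n/ → [ẽ]
/e/ after nasal /m/ → [ẽ]
/o/ after nasal /n/ → [õ]

[nẽmẽnõgor]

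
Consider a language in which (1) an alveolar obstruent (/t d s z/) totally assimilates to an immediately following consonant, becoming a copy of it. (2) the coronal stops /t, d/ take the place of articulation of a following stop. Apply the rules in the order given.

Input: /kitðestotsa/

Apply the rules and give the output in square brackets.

[kiððettossa]

Rule 1: /t/ before /ð/ → [ð] (total assimilation)
Rule 1: /s/ before /t/ → [t] (total assimilation)
Rule 1: /t/ before /s/ → [s] (total assimilation)
After rule 1: kiððettossa
Rule 2: no segment meets the rule's conditions; no change.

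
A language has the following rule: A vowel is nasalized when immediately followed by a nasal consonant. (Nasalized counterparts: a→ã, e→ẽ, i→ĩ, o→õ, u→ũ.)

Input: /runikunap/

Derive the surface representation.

[rũnikũnap]

/u/ before nasal /n/ → [ũ]
/u/ before nasal /n/ → [ũ]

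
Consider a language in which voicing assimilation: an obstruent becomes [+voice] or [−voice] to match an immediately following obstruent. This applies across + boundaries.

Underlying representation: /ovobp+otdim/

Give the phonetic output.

[ovopp+oddim]

/b/ before /p/ (voiceless) → [p]
/t/ before /d/ (voiced) → [d]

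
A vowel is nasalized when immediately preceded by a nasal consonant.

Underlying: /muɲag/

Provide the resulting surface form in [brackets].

[mũɲãg]

/u/ after nasal /m/ → [ũ]
/a/ after nasal /ɲ/ → [ã]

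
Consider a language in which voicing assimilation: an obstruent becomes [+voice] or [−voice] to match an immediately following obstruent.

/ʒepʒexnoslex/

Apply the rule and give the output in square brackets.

[ʒebʒexnoslex]

/p/ before /ʒ/ (voiced) → [b]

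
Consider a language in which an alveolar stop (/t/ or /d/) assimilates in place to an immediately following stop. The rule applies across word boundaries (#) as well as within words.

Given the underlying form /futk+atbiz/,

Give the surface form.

/t/ before /k/ (velar) → [k]
/t/ before /b/ (labial) → [p]

[fukk+apbiz]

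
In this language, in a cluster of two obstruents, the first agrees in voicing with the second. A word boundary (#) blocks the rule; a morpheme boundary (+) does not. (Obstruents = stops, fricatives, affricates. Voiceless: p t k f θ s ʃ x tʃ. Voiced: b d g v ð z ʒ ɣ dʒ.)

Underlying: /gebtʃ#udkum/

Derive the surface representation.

/b/ before /tʃ/ (voiceless) → [p]
/d/ before /k/ (voiceless) → [t]

[geptʃ#utkum]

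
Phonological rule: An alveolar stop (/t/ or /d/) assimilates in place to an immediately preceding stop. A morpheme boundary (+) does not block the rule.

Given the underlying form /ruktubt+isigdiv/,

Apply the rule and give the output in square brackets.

/t/ after /k/ (velar) → [k]
/t/ after /b/ (labial) → [p]
/d/ after /g/ (velar) → [g]

[rukkubp+isiggiv]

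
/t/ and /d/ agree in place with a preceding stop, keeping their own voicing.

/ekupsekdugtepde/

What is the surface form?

/d/ after /k/ (velar) → [g]
/t/ after /g/ (velar) → [k]
/d/ after /p/ (labial) → [b]

[ekupsekgugkepbe]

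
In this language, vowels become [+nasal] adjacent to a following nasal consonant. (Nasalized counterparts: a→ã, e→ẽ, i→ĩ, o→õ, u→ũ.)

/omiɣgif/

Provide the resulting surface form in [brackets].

/o/ before nasal /m/ → [õ]

[õmiɣgif]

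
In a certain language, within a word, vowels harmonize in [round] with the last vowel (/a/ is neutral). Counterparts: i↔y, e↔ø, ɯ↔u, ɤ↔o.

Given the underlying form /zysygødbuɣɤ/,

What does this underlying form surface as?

/y/ harmonizes with /ɤ/ ([-round]) → [i]
/y/ harmonizes with /ɤ/ ([-round]) → [i]
/ø/ harmonizes with /ɤ/ ([-round]) → [e]
/u/ harmonizes with /ɤ/ ([-round]) → [ɯ]

[zisigedbɯɣɤ]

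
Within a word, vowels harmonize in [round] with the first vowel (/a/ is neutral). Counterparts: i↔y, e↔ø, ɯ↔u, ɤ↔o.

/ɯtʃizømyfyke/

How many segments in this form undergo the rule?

/ø/ harmonizes with /ɯ/ ([-round]) → [e]
/y/ harmonizes with /ɯ/ ([-round]) → [i]
/y/ harmonizes with /ɯ/ ([-round]) → [i]
3 segments change.

3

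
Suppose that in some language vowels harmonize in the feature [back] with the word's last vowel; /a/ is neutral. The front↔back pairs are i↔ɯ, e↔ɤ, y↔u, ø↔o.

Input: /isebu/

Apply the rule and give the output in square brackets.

/i/ harmonizes with /u/ ([+back]) → [ɯ]
/e/ harmonizes with /u/ ([+back]) → [ɤ]

[ɯsɤbu]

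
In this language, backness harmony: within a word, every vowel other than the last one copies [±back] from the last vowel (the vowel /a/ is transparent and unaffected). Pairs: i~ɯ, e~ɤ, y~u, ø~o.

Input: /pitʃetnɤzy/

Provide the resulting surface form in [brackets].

/ɤ/ harmonizes with /y/ ([-back]) → [e]

[pitʃetnezy]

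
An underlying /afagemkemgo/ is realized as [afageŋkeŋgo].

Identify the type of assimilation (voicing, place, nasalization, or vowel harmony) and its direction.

/m/→[ŋ] /m/→[ŋ].
Each target copies a feature from the following segment, so the direction is regressive.

place assimilation, regressive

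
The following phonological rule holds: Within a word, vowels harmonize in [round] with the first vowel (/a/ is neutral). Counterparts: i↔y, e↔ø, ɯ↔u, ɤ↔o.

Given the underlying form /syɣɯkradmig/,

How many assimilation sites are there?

/ɯ/ harmonizes with /y/ ([+round]) → [u]
/i/ harmonizes with /y/ ([+round]) → [y]
2 segments change.

2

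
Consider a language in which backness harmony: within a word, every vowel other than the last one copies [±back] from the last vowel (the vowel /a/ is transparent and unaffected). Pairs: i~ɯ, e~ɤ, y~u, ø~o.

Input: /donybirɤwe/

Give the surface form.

[dønybirewe]

/o/ harmonizes with /e/ ([-back]) → [ø]
/ɤ/ harmonizes with /e/ ([-back]) → [e]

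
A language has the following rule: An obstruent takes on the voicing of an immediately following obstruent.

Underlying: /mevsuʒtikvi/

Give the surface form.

[mefsuʃtigvi]

/v/ before /s/ (voiceless) → [f]
/ʒ/ before /t/ (voiceless) → [ʃ]
/k/ before /v/ (voiced) → [g]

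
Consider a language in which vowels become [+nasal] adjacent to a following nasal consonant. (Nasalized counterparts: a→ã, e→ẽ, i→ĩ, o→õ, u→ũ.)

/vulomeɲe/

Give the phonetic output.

/o/ before nasal /m/ → [õ]
/e/ before nasal /ɲ/ → [ẽ]

[vulõmẽɲe]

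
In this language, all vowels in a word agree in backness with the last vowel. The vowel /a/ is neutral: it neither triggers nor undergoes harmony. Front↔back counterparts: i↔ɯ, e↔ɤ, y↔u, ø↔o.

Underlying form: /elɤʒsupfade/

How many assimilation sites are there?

2

/ɤ/ harmonizes with /e/ ([-back]) → [e]
/u/ harmonizes with /e/ ([-back]) → [y]
2 segments change.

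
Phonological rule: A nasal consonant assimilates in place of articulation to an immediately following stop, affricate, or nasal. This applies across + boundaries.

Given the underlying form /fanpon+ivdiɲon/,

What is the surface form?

/n/ before /p/ (labial) → [m]

[fampon+ivdiɲon]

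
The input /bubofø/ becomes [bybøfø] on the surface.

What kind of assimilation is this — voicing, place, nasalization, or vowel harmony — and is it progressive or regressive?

/u/→[y] /o/→[ø].
Vowels agree with the last vowel, so the harmony is regressive.

vowel harmony, regressive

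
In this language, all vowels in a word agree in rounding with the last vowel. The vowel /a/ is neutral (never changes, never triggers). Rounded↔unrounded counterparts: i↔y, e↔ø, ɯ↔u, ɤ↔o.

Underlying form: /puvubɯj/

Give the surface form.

[pɯvɯbɯj]

/u/ harmonizes with /ɯ/ ([-round]) → [ɯ]
/u/ harmonizes with /ɯ/ ([-round]) → [ɯ]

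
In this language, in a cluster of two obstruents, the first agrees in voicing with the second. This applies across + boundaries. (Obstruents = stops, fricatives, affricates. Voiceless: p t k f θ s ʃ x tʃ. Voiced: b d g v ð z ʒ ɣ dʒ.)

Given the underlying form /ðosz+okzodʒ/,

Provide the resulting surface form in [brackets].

[ðozz+ogzodʒ]

/s/ before /z/ (voiced) → [z]
/k/ before /z/ (voiced) → [g]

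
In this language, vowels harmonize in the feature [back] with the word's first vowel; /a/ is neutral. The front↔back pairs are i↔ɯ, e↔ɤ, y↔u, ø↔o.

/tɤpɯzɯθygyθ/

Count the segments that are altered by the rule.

2

/y/ harmonizes with /ɤ/ ([+back]) → [u]
/y/ harmonizes with /ɤ/ ([+back]) → [u]
2 segments change.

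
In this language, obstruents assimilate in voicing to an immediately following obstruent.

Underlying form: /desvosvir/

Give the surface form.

/s/ before /v/ (voiced) → [z]
/s/ before /v/ (voiced) → [z]

[dezvozvir]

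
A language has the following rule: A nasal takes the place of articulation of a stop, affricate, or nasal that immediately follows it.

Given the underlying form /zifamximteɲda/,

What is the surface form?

[zifamxintenda]

/m/ before /t/ (alveolar) → [n]
/ɲ/ before /d/ (alveolar) → [n]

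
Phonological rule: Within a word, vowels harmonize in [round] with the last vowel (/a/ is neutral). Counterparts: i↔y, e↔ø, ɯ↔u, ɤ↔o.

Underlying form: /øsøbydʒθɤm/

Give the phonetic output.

/ø/ harmonizes with /ɤ/ ([-round]) → [e]
/ø/ harmonizes with /ɤ/ ([-round]) → [e]
/y/ harmonizes with /ɤ/ ([-round]) → [i]

[esebidʒθɤm]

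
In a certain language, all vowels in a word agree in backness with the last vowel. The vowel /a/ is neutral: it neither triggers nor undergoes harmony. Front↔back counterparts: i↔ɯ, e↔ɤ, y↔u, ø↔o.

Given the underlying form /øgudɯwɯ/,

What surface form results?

/ø/ harmonizes with /ɯ/ ([+back]) → [o]

[ogudɯwɯ]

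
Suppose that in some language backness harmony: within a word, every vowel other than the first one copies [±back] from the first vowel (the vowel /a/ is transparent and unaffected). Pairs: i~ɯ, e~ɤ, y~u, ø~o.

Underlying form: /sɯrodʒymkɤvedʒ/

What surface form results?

[sɯrodʒumkɤvɤdʒ]

/y/ harmonizes with /ɯ/ ([+back]) → [u]
/e/ harmonizes with /ɯ/ ([+back]) → [ɤ]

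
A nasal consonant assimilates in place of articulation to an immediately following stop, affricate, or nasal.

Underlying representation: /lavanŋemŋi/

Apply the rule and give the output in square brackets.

/n/ before /ŋ/ (velar) → [ŋ]
/m/ before /ŋ/ (velar) → [ŋ]

[lavaŋŋeŋŋi]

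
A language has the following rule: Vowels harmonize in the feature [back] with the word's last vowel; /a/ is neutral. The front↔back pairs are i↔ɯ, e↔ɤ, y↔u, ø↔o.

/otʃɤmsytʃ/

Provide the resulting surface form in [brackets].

/o/ harmonizes with /y/ ([-back]) → [ø]
/ɤ/ harmonizes with /y/ ([-back]) → [e]

[øtʃemsytʃ]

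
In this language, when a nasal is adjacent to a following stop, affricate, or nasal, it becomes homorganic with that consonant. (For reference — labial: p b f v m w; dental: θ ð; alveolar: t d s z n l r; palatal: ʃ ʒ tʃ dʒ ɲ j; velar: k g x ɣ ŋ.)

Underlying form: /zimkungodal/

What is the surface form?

[ziŋkuŋgodal]

/m/ before /k/ (velar) → [ŋ]
/n/ before /g/ (velar) → [ŋ]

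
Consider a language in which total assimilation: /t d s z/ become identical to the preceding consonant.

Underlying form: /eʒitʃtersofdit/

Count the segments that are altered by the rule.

3

/t/ after /tʃ/ → [tʃ] (total assimilation)
/s/ after /r/ → [r] (total assimilation)
/d/ after /f/ → [f] (total assimilation)
3 segments change.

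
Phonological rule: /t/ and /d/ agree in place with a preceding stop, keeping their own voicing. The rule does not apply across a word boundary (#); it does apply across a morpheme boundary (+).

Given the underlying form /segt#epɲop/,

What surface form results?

/t/ after /g/ (velar) → [k]

[segk#epɲop]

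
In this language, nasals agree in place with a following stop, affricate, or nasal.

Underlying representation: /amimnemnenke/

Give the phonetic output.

/m/ before /n/ (alveolar) → [n]
/m/ before /n/ (alveolar) → [n]
/n/ before /k/ (velar) → [ŋ]

[aminnenneŋke]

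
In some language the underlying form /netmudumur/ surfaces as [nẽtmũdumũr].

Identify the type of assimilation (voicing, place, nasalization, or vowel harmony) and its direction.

nasalization, progressive

/e/→[ẽ] /u/→[ũ] /u/→[ũ].
Each target copies a feature from the preceding segment, so the direction is progressive.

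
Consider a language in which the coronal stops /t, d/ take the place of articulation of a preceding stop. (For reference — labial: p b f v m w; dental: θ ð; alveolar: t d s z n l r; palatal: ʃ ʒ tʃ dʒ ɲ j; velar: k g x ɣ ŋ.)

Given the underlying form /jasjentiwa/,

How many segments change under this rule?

0

No segment meets the rule's conditions.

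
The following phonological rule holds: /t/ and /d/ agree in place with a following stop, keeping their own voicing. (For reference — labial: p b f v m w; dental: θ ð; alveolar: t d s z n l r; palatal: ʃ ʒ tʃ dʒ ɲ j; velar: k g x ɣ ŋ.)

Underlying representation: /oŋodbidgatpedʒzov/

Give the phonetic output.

[oŋobbiggappedʒzov]

/d/ before /b/ (labial) → [b]
/d/ before /g/ (velar) → [g]
/t/ before /p/ (labial) → [p]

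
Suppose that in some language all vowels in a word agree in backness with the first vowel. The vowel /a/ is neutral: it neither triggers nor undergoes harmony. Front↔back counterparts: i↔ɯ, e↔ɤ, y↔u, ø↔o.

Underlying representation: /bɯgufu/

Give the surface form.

[bɯgufu]

no segment meets the rule's conditions; no change.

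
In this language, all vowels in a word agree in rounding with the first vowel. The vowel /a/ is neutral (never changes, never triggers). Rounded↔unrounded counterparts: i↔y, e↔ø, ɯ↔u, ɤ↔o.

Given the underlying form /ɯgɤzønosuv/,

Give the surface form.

/ø/ harmonizes with /ɯ/ ([-round]) → [e]
/o/ harmonizes with /ɯ/ ([-round]) → [ɤ]
/u/ harmonizes with /ɯ/ ([-round]) → [ɯ]

[ɯgɤzenɤsɯv]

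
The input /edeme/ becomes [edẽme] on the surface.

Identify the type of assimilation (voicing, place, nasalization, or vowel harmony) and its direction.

/e/→[ẽ].
Each target copies a feature from the following segment, so the direction is regressive.

nasalization, regressive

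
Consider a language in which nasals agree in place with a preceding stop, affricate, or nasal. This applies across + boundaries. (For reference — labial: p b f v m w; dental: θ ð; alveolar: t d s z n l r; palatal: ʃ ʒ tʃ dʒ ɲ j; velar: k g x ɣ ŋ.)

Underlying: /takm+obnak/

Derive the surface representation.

/m/ after /k/ (velar) → [ŋ]
/n/ after /b/ (labial) → [m]

[takŋ+obmak]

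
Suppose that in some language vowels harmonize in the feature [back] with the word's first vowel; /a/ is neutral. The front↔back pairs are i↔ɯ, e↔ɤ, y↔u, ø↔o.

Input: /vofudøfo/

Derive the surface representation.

[vofudofo]

/ø/ harmonizes with /o/ ([+back]) → [o]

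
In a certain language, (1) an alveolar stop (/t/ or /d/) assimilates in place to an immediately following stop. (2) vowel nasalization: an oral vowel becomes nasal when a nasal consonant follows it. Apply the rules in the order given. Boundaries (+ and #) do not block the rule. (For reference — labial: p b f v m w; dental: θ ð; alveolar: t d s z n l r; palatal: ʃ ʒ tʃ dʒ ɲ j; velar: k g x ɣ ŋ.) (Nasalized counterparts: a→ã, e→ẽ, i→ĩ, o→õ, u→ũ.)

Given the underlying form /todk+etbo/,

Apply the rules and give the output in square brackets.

[togk+epbo]

Rule 1: /d/ before /k/ (velar) → [g]
Rule 1: /t/ before /b/ (labial) → [p]
After rule 1: togk+epbo
Rule 2: no segment meets the rule's conditions; no change.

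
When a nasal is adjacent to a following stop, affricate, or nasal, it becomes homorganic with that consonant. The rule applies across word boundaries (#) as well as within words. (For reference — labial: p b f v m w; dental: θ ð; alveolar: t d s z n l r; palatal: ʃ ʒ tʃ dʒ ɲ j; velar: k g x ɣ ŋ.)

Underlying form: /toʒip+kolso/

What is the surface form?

no segment meets the rule's conditions; no change.

[toʒip+kolso]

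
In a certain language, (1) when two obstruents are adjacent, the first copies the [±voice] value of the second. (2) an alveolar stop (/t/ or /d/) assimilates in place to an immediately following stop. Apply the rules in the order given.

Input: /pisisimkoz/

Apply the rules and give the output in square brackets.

Rule 1: no segment meets the rule's conditions; no change.
After rule 1: pisisimkoz
Rule 2: no segment meets the rule's conditions; no change.

[pisisimkoz]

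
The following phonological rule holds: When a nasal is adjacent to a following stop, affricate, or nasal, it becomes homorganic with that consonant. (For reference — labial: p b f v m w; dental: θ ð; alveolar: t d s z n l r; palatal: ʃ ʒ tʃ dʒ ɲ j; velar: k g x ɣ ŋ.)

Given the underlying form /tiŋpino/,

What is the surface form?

[timpino]

/ŋ/ before /p/ (labial) → [m]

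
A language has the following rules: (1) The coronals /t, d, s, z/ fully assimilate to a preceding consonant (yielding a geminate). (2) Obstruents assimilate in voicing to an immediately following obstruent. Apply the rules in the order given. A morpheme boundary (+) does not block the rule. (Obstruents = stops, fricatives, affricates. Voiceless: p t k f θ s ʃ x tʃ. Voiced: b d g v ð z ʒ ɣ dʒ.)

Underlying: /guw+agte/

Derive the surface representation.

[guw+agge]

Rule 1: /t/ after /g/ → [g] (total assimilation)
After rule 1: guw+agge
Rule 2: no segment meets the rule's conditions; no change.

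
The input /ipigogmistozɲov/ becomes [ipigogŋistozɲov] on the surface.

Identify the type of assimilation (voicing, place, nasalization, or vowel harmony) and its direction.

place assimilation, progressive

/m/→[ŋ].
Each target copies a feature from the preceding segment, so the direction is progressive.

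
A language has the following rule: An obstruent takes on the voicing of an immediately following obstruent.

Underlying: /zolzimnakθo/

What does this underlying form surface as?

[zolzimnakθo]

no segment meets the rule's conditions; no change.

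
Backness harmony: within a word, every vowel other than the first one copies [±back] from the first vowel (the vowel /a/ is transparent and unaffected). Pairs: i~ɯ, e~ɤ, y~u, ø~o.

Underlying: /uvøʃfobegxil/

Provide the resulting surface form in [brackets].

/ø/ harmonizes with /u/ ([+back]) → [o]
/e/ harmonizes with /u/ ([+back]) → [ɤ]
/i/ harmonizes with /u/ ([+back]) → [ɯ]

[uvoʃfobɤgxɯl]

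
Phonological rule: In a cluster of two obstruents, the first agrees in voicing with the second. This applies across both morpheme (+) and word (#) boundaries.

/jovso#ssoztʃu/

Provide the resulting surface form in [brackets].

[jofso#ssostʃu]

/v/ before /s/ (voiceless) → [f]
/z/ before /tʃ/ (voiceless) → [s]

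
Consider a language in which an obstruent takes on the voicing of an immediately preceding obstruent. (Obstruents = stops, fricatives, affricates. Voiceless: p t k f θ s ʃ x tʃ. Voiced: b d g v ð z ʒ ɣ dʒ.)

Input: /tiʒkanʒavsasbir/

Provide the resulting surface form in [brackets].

[tiʒganʒavzaspir]

/k/ after /ʒ/ (voiced) → [g]
/s/ after /v/ (voiced) → [z]
/b/ after /s/ (voiceless) → [p]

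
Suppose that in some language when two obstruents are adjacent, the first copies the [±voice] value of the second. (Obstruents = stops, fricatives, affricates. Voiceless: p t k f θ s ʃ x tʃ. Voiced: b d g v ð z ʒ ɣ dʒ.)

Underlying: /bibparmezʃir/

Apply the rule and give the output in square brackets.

/b/ before /p/ (voiceless) → [p]
/z/ before /ʃ/ (voiceless) → [s]

[bipparmesʃir]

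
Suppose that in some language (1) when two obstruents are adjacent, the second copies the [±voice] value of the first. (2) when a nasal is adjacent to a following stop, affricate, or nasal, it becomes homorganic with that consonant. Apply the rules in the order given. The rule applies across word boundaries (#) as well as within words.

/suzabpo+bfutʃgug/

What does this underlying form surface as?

Rule 1: /p/ after /b/ (voiced) → [b]
Rule 1: /f/ after /b/ (voiced) → [v]
Rule 1: /g/ after /tʃ/ (voiceless) → [k]
After rule 1: suzabbo+bvutʃkug
Rule 2: no segment meets the rule's conditions; no change.

[suzabbo+bvutʃkug]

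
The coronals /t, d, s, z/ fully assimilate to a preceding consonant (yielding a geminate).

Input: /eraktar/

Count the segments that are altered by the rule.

1

/t/ after /k/ → [k] (total assimilation)
1 segment changes.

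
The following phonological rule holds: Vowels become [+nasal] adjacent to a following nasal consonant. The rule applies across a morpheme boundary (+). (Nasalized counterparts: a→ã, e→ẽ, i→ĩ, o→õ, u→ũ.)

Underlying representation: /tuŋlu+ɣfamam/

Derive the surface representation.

[tũŋlu+ɣfãmãm]

/u/ before nasal /ŋ/ → [ũ]
/a/ before nasal /m/ → [ã]
/a/ before nasal /m/ → [ã]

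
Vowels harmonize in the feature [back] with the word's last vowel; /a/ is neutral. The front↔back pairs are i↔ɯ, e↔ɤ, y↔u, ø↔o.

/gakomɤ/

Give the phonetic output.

[gakomɤ]

no segment meets the rule's conditions; no change.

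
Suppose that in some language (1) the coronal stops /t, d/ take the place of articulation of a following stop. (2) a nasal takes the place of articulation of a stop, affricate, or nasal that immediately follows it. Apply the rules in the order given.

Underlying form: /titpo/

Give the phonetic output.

Rule 1: /t/ before /p/ (labial) → [p]
After rule 1: tippo
Rule 2: no segment meets the rule's conditions; no change.

[tippo]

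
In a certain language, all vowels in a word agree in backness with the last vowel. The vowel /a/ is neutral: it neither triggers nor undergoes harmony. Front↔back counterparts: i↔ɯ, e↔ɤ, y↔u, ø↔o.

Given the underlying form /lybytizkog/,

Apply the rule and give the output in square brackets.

/y/ harmonizes with /o/ ([+back]) → [u]
/y/ harmonizes with /o/ ([+back]) → [u]
/i/ harmonizes with /o/ ([+back]) → [ɯ]

[lubutɯzkog]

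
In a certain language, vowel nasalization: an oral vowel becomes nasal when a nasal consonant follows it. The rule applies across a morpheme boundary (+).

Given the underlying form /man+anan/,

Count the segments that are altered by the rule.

3

/a/ before nasal /n/ → [ã]
/a/ before nasal /n/ → [ã]
/a/ before nasal /n/ → [ã]
3 segments change.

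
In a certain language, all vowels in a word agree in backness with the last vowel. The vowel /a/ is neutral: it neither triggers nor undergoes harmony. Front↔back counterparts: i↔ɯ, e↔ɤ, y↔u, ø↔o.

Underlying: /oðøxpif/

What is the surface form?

/o/ harmonizes with /i/ ([-back]) → [ø]

[øðøxpif]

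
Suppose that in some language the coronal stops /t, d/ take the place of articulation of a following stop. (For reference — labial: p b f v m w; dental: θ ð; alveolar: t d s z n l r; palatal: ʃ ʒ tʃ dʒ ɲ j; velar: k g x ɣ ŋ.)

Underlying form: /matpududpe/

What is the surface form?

[mappudubpe]

/t/ before /p/ (labial) → [p]
/d/ before /p/ (labial) → [b]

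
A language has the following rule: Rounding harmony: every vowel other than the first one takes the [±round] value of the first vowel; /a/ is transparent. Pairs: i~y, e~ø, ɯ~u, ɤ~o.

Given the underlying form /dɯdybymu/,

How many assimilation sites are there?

/y/ harmonizes with /ɯ/ ([-round]) → [i]
/y/ harmonizes with /ɯ/ ([-round]) → [i]
/u/ harmonizes with /ɯ/ ([-round]) → [ɯ]
3 segments change.

3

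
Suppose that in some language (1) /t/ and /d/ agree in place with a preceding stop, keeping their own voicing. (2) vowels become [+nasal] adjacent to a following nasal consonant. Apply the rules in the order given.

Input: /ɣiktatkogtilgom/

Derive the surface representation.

Rule 1: /t/ after /k/ (velar) → [k]
Rule 1: /t/ after /g/ (velar) → [k]
After rule 1: ɣikkatkogkilgom
Rule 2: /o/ before nasal /m/ → [õ]

[ɣikkatkogkilgõm]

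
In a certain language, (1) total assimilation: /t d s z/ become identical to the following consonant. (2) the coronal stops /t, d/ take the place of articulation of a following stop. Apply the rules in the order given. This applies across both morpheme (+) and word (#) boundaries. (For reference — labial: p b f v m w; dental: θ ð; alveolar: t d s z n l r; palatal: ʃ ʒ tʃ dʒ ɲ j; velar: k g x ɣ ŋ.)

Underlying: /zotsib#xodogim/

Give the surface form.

[zossib#xodogim]

Rule 1: /t/ before /s/ → [s] (total assimilation)
After rule 1: zossib#xodogim
Rule 2: no segment meets the rule's conditions; no change.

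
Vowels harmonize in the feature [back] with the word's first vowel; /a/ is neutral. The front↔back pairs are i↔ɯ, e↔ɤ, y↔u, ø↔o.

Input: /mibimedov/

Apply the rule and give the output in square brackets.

/o/ harmonizes with /i/ ([-back]) → [ø]

[mibimedøv]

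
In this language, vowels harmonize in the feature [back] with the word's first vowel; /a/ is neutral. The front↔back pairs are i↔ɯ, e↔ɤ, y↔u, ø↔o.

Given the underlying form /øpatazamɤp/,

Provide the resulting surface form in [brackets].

/ɤ/ harmonizes with /ø/ ([-back]) → [e]

[øpatazamep]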